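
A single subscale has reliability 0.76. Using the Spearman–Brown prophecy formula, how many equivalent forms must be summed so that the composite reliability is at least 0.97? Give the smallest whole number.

11

k ≥ ρ*(1−ρ₁)/(ρ₁(1−ρ*)) = 0.97·0.24 / (0.76·0.03) = 10.211.
Smallest integer k = 11.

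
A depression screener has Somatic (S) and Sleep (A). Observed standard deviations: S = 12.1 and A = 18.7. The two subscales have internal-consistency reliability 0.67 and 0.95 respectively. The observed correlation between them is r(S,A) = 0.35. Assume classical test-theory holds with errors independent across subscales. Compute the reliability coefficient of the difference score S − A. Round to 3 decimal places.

0.805

Var(S−A) = 12.1² + 18.7² − 2·12.1·18.7·0.35 = 496.1 − 158.389 = 337.711.
Under uncorrelated errors the observed covariances equal the true-score covariances, so only the own-variance terms attenuate.
True-score variance = [12.1²·0.67 + 18.7²·0.95] − 158.389 = 430.3 − 158.389 = 271.911.
Reliability = 271.911 / 337.711 = 0.805.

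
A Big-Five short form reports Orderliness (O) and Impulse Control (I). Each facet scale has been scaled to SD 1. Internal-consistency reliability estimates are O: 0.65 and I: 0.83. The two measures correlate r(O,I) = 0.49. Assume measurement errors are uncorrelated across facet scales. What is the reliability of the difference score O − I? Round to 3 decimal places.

Var(O−I) = 1 + 1 − 2·0.49 = 2 − 0.98 = 1.02.
Under uncorrelated errors the observed covariances equal the true-score covariances, so only the own-variance terms attenuate.
True-score variance = [0.65 + 0.83] − 0.98 = 1.48 − 0.98 = 0.5.
Reliability = 0.5 / 1.02 = 0.490.

0.490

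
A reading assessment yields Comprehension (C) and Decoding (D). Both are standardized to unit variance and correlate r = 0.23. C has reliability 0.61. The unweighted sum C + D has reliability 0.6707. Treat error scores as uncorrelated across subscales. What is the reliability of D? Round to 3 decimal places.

0.580

Var(C+D) = 2 + 2·0.23 = 2.460.
True-score variance = ρ_C + ρ_D + 2·0.23, so 0.6707 = (0.61 + ρ_D + 0.46) / 2.460.
ρ_D = 0.6707·2.460 − 0.61 − 0.46 = 0.580.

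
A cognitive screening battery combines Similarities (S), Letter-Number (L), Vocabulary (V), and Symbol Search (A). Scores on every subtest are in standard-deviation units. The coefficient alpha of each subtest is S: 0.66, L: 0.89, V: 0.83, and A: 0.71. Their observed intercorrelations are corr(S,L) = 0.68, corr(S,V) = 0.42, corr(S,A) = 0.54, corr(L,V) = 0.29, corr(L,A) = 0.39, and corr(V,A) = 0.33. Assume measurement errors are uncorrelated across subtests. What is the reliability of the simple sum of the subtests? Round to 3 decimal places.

Var(S+L+V+A) = 4 + 2·[0.68 + 0.42 + 0.54 + 0.29 + 0.39 + 0.33] = 4 + 5.3 = 9.3.
With uncorrelated errors the cross-covariances are all true-score covariance, so they carry over unchanged; only the diagonal terms shrink to ρᵢσᵢ².
True-score variance = [0.66 + 0.89 + 0.83 + 0.71] + 5.3 = 3.09 + 5.3 = 8.39.
Reliability = 8.39 / 9.3 = 0.902.

0.902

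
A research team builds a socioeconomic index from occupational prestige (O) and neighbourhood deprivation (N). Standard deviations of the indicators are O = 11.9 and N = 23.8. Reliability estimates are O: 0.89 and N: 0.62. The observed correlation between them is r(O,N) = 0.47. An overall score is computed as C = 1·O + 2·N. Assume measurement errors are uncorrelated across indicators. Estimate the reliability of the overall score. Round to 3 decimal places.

0.702

Var(C) = 11.9² + 2²·23.8² + 2·[2·11.9·23.8·0.47] = 2407.37 + 532.454 = 2939.82.
With uncorrelated errors the cross-covariances are all true-score covariance, so they carry over unchanged; only the diagonal terms shrink to ρᵢσᵢ².
True-score variance = [11.9²·0.89 + 2²·23.8²·0.62] + 532.454 = 1530.8 + 532.454 = 2063.26.
Reliability = 2063.26 / 2939.82 = 0.702.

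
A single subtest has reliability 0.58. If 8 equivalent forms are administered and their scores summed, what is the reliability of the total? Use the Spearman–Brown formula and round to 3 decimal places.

0.917

ρ_k = kρ / (1 + (k−1)ρ) = 8·0.58 / (1 + 7·0.58) = 4.640 / 5.060 = 0.917.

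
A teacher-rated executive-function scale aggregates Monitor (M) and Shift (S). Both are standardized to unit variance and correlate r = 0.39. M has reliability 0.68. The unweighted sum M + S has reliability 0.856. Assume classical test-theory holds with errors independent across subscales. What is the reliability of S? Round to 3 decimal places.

0.920

Var(M+S) = 2 + 2·0.39 = 2.780.
True-score variance = ρ_M + ρ_S + 2·0.39, so 0.856 = (0.68 + ρ_S + 0.78) / 2.780.
ρ_S = 0.856·2.780 − 0.68 − 0.78 = 0.920.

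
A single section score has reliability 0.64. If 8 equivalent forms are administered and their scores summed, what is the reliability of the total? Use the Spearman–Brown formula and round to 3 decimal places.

0.934

ρ_k = kρ / (1 + (k−1)ρ) = 8·0.64 / (1 + 7·0.64) = 5.120 / 5.480 = 0.934.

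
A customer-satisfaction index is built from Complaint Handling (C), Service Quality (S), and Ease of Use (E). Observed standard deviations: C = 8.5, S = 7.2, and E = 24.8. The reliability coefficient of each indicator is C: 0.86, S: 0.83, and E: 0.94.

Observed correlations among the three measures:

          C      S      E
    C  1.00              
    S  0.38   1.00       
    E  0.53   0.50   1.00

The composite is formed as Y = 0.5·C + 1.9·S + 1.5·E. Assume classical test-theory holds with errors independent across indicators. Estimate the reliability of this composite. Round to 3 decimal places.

Var(Y) = 0.5²·8.5² + 1.9²·7.2² + 1.5²·24.8² + 2·[0.95·8.5·7.2·0.38 + 0.75·8.5·24.8·0.53 + 2.85·7.2·24.8·0.50] = 1589.04 + 720.668 = 2309.71.
With uncorrelated errors the cross-covariances are all true-score covariance, so they carry over unchanged; only the diagonal terms shrink to ρᵢσᵢ².
True-score variance = [0.5²·8.5²·0.86 + 1.9²·7.2²·0.83 + 1.5²·24.8²·0.94] + 720.668 = 1471.67 + 720.668 = 2192.34.
Reliability = 2192.34 / 2309.71 = 0.949.

0.949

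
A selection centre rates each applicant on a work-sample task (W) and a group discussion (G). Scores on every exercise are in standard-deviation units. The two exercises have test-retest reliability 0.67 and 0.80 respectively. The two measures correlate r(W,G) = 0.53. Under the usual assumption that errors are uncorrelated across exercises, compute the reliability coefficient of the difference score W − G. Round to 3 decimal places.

0.436

Var(W−G) = 1 + 1 − 2·0.53 = 2 − 1.06 = 0.94.
With uncorrelated errors the cross-covariances are all true-score covariance, so they carry over unchanged; only the diagonal terms shrink to ρᵢσᵢ².
True-score variance = [0.67 + 0.80] − 1.06 = 1.47 − 1.06 = 0.41.
Reliability = 0.41 / 0.94 = 0.436.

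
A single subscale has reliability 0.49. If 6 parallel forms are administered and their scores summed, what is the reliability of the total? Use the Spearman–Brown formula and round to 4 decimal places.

0.8522

ρ_k = kρ / (1 + (k−1)ρ) = 6·0.49 / (1 + 5·0.49) = 2.940 / 3.450 = 0.8522.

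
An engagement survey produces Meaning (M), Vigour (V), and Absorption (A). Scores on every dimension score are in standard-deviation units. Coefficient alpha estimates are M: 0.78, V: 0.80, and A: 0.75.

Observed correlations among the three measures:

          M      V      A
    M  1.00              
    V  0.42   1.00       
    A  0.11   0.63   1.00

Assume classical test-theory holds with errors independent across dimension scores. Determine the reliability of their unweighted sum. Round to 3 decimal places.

0.874

Var(M+V+A) = 3 + 2·[0.42 + 0.11 + 0.63] = 3 + 2.32 = 5.32.
Under uncorrelated errors the observed covariances equal the true-score covariances, so only the own-variance terms attenuate.
True-score variance = [0.78 + 0.80 + 0.75] + 2.32 = 2.33 + 2.32 = 4.65.
Reliability = 4.65 / 5.32 = 0.874.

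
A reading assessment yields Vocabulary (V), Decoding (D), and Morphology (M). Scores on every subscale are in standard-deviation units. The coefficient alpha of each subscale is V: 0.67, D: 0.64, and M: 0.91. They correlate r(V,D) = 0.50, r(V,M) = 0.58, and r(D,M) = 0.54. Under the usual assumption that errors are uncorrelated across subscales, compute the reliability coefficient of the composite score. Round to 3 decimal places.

0.875

Var(V+D+M) = 3 + 2·[0.50 + 0.58 + 0.54] = 3 + 3.24 = 6.24.
Under uncorrelated errors the observed covariances equal the true-score covariances, so only the own-variance terms attenuate.
True-score variance = [0.67 + 0.64 + 0.91] + 3.24 = 2.22 + 3.24 = 5.46.
Reliability = 5.46 / 6.24 = 0.875.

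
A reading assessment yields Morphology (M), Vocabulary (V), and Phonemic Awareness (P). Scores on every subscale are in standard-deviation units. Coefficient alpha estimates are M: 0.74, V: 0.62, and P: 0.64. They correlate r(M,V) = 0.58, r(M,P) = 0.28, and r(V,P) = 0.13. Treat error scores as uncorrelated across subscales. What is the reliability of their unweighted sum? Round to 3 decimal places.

Var(M+V+P) = 3 + 2·[0.58 + 0.28 + 0.13] = 3 + 1.98 = 4.98.
With uncorrelated errors the cross-covariances are all true-score covariance, so they carry over unchanged; only the diagonal terms shrink to ρᵢσᵢ².
True-score variance = [0.74 + 0.62 + 0.64] + 1.98 = 2 + 1.98 = 3.98.
Reliability = 3.98 / 4.98 = 0.799.

0.799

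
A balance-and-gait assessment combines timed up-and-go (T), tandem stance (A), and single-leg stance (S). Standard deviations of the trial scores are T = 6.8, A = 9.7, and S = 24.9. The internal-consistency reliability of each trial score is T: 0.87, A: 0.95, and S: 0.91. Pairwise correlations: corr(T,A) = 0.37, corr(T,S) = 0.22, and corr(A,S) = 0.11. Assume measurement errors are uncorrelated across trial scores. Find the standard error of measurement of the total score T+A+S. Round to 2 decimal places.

8.16

Var(total) = 760.34 + 176.448 = 936.788.
True-score variance = 693.823 + 176.448 = 870.271, so reliability = 0.9290.
Error variance = 936.788 − 870.271 = 66.5166; SEM = √66.5166 = 8.16.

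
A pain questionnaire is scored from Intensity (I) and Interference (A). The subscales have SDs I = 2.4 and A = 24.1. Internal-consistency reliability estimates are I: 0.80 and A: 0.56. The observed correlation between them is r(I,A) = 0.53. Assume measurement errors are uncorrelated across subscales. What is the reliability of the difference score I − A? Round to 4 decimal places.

Var(I−A) = 2.4² + 24.1² − 2·2.4·24.1·0.53 = 586.57 − 61.3104 = 525.26.
With uncorrelated errors the cross-covariances are all true-score covariance, so they carry over unchanged; only the diagonal terms shrink to ρᵢσᵢ².
True-score variance = [2.4²·0.80 + 24.1²·0.56] − 61.3104 = 329.862 − 61.3104 = 268.551.
Reliability = 268.551 / 525.26 = 0.5113.

0.5113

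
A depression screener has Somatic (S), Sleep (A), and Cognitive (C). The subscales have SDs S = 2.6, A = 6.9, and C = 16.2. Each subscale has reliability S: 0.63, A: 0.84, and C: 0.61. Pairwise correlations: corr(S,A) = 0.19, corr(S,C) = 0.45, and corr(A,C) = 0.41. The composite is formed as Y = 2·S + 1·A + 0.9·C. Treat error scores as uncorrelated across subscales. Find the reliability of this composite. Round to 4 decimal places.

0.7774

Var(Y) = 2²·2.6² + 6.9² + 0.9²·16.2² + 2·[2·2.6·6.9·0.19 + 1.8·2.6·16.2·0.45 + 0.9·6.9·16.2·0.41] = 287.226 + 164.362 = 451.589.
Under uncorrelated errors the observed covariances equal the true-score covariances, so only the own-variance terms attenuate.
True-score variance = [2²·2.6²·0.63 + 6.9²·0.84 + 0.9²·16.2²·0.61] + 164.362 = 186.699 + 164.362 = 351.062.
Reliability = 351.062 / 451.589 = 0.7774.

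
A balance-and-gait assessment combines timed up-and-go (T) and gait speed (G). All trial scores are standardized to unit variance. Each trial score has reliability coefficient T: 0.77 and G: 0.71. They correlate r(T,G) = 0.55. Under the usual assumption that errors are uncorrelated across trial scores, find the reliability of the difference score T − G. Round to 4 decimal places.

0.4222

Var(T−G) = 1 + 1 − 2·0.55 = 2 − 1.1 = 0.9.
With uncorrelated errors the cross-covariances are all true-score covariance, so they carry over unchanged; only the diagonal terms shrink to ρᵢσᵢ².
True-score variance = [0.77 + 0.71] − 1.1 = 1.48 − 1.1 = 0.38.
Reliability = 0.38 / 0.9 = 0.4222.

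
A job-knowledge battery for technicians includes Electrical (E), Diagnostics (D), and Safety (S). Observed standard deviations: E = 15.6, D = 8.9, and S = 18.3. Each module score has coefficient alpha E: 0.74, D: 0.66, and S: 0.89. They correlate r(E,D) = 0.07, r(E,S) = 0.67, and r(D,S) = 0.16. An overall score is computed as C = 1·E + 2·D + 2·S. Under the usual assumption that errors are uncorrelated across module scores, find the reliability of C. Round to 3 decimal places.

Var(C) = 15.6² + 2²·8.9² + 2²·18.3² + 2·[2·15.6·8.9·0.07 + 2·15.6·18.3·0.67 + 4·8.9·18.3·0.16] = 1899.76 + 1012.44 = 2912.2.
Under uncorrelated errors the observed covariances equal the true-score covariances, so only the own-variance terms attenuate.
True-score variance = [15.6²·0.74 + 2²·8.9²·0.66 + 2²·18.3²·0.89] + 1012.44 = 1581.41 + 1012.44 = 2593.84.
Reliability = 2593.84 / 2912.2 = 0.891.

0.891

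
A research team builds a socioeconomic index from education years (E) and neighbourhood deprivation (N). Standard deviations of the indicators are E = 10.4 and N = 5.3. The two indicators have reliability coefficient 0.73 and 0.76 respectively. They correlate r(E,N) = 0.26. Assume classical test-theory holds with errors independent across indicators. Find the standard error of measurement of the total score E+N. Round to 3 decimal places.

Var(total) = 136.25 + 28.6624 = 164.912.
True-score variance = 100.305 + 28.6624 = 128.968, so reliability = 0.7820.
Error variance = 164.912 − 128.968 = 35.9448; SEM = √35.9448 = 5.995.

5.995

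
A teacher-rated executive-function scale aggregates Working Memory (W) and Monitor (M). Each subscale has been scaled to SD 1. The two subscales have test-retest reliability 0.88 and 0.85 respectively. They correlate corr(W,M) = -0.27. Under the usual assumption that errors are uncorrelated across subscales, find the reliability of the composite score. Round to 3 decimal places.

0.815

Var(W+M) = 2 + 2·[(-0.27)] = 2 − 0.54 = 1.46.
Because errors are independent across components, Cov(Tᵢ,Tⱼ) = Cov(Xᵢ,Xⱼ); the off-diagonal part of the true-score variance is the same as above.
True-score variance = [0.88 + 0.85] − 0.54 = 1.73 − 0.54 = 1.19.
Reliability = 1.19 / 1.46 = 0.815.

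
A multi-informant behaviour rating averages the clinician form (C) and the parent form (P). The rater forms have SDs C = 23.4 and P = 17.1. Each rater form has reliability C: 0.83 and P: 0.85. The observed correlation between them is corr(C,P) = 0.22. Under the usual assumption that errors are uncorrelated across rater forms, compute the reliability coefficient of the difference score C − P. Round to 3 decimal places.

Var(C−P) = 23.4² + 17.1² − 2·23.4·17.1·0.22 = 839.97 − 176.062 = 663.908.
With uncorrelated errors the cross-covariances are all true-score covariance, so they carry over unchanged; only the diagonal terms shrink to ρᵢσᵢ².
True-score variance = [23.4²·0.83 + 17.1²·0.85] − 176.062 = 703.023 − 176.062 = 526.962.
Reliability = 526.962 / 663.908 = 0.794.

0.794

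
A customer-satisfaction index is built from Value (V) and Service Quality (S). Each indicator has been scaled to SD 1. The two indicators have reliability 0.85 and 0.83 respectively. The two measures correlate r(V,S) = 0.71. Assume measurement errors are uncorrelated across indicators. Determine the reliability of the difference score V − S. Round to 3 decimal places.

0.448

Var(V−S) = 1 + 1 − 2·0.71 = 2 − 1.42 = 0.58.
Because errors are independent across components, Cov(Tᵢ,Tⱼ) = Cov(Xᵢ,Xⱼ); the off-diagonal part of the true-score variance is the same as above.
True-score variance = [0.85 + 0.83] − 1.42 = 1.68 − 1.42 = 0.26.
Reliability = 0.26 / 0.58 = 0.448.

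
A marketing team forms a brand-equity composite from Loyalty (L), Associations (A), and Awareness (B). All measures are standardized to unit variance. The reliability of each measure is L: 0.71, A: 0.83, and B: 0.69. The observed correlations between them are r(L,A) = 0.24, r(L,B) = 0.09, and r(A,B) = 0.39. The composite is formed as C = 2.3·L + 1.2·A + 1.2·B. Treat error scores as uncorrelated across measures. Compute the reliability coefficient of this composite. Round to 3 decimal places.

0.800

Var(C) = 2.3² + 1.2² + 1.2² + 2·[2.76·0.24 + 2.76·0.09 + 1.44·0.39] = 8.17 + 2.9448 = 11.1148.
Under uncorrelated errors the observed covariances equal the true-score covariances, so only the own-variance terms attenuate.
True-score variance = [2.3²·0.71 + 1.2²·0.83 + 1.2²·0.69] + 2.9448 = 5.9447 + 2.9448 = 8.8895.
Reliability = 8.8895 / 11.1148 = 0.800.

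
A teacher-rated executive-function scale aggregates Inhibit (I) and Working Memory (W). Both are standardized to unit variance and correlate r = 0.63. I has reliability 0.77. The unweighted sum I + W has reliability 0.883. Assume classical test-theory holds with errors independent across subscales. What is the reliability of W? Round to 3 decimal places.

Var(I+W) = 2 + 2·0.63 = 3.260.
True-score variance = ρ_I + ρ_W + 2·0.63, so 0.883 = (0.77 + ρ_W + 1.26) / 3.260.
ρ_W = 0.883·3.260 − 0.77 − 1.26 = 0.849.

0.849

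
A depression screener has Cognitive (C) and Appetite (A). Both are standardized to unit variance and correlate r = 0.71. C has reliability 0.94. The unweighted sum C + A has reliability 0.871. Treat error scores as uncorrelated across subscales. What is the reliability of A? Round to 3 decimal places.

Var(C+A) = 2 + 2·0.71 = 3.420.
True-score variance = ρ_C + ρ_A + 2·0.71, so 0.871 = (0.94 + ρ_A + 1.42) / 3.420.
ρ_A = 0.871·3.420 − 0.94 − 1.42 = 0.619.

0.619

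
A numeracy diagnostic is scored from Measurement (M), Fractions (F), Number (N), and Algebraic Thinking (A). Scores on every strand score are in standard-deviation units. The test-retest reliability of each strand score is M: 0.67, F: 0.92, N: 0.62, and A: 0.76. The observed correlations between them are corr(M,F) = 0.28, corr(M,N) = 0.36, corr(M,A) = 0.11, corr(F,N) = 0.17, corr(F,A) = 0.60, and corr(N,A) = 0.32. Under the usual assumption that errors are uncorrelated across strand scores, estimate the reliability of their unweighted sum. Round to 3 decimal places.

Var(M+F+N+A) = 4 + 2·[0.28 + 0.36 + 0.11 + 0.17 + 0.60 + 0.32] = 4 + 3.68 = 7.68.
Because errors are independent across components, Cov(Tᵢ,Tⱼ) = Cov(Xᵢ,Xⱼ); the off-diagonal part of the true-score variance is the same as above.
True-score variance = [0.67 + 0.92 + 0.62 + 0.76] + 3.68 = 2.97 + 3.68 = 6.65.
Reliability = 6.65 / 7.68 = 0.866.

0.866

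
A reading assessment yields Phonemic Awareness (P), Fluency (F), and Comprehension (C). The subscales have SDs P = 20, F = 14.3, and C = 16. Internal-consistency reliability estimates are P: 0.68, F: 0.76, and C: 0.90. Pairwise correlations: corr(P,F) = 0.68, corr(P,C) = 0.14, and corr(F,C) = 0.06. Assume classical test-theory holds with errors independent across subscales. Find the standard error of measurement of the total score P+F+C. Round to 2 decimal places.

14.24

Var(total) = 860.49 + 506.016 = 1366.51.
True-score variance = 657.812 + 506.016 = 1163.83, so reliability = 0.8517.
Error variance = 1366.51 − 1163.83 = 202.678; SEM = √202.678 = 14.24.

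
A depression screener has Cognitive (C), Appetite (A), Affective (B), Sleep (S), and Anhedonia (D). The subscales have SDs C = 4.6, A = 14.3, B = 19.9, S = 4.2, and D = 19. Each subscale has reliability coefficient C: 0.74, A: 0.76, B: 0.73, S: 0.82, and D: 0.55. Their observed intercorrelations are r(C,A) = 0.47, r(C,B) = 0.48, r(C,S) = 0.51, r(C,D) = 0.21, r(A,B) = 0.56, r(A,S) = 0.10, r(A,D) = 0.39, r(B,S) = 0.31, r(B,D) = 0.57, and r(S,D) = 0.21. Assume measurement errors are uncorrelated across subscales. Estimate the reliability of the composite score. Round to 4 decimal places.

0.8556

Var(C+A+B+S+D) = 4.6² + 14.3² + 19.9² + 4.2² + 19² + 2·[4.6·14.3·0.47 + 4.6·19.9·0.48 + 4.6·4.2·0.51 + 4.6·19·0.21 + 14.3·19.9·0.56 + 14.3·4.2·0.10 + 14.3·19·0.39 + 19.9·4.2·0.31 + 19.9·19·0.57 + 4.2·19·0.21] = 1000.3 + 1265.15 = 2265.45.
With uncorrelated errors the cross-covariances are all true-score covariance, so they carry over unchanged; only the diagonal terms shrink to ρᵢσᵢ².
True-score variance = [4.6²·0.74 + 14.3²·0.76 + 19.9²·0.73 + 4.2²·0.82 + 19²·0.55] + 1265.15 = 673.173 + 1265.15 = 1938.32.
Reliability = 1938.32 / 2265.45 = 0.8556.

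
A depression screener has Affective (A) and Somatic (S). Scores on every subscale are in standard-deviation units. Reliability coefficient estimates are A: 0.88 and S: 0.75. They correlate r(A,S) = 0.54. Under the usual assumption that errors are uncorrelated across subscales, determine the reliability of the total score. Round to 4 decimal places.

Var(A+S) = 2 + 2·[0.54] = 2 + 1.08 = 3.08.
With uncorrelated errors the cross-covariances are all true-score covariance, so they carry over unchanged; only the diagonal terms shrink to ρᵢσᵢ².
True-score variance = [0.88 + 0.75] + 1.08 = 1.63 + 1.08 = 2.71.
Reliability = 2.71 / 3.08 = 0.8799.

0.8799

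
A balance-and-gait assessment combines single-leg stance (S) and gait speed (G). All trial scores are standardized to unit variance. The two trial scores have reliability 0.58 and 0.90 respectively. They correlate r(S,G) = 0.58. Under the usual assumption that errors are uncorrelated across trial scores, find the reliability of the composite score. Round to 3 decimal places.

0.835

Var(S+G) = 2 + 2·[0.58] = 2 + 1.16 = 3.16.
With uncorrelated errors the cross-covariances are all true-score covariance, so they carry over unchanged; only the diagonal terms shrink to ρᵢσᵢ².
True-score variance = [0.58 + 0.90] + 1.16 = 1.48 + 1.16 = 2.64.
Reliability = 2.64 / 3.16 = 0.835.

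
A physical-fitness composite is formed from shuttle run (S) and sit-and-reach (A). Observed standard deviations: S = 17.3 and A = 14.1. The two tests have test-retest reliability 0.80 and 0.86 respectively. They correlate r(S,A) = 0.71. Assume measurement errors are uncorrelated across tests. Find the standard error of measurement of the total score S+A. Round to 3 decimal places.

Var(total) = 498.1 + 346.381 = 844.481.
True-score variance = 410.409 + 346.381 = 756.789, so reliability = 0.8962.
Error variance = 844.481 − 756.789 = 87.6914; SEM = √87.6914 = 9.364.

9.364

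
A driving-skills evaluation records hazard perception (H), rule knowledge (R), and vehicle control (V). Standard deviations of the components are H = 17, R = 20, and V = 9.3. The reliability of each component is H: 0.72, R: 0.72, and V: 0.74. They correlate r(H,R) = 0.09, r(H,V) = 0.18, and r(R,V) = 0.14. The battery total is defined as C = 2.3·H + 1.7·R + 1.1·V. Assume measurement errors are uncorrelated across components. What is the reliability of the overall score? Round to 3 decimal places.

0.762

Var(C) = 2.3²·17² + 1.7²·20² + 1.1²·9.3² + 2·[3.91·17·20·0.09 + 2.53·17·9.3·0.18 + 1.87·20·9.3·0.14] = 2789.46 + 480.679 = 3270.14.
With uncorrelated errors the cross-covariances are all true-score covariance, so they carry over unchanged; only the diagonal terms shrink to ρᵢσᵢ².
True-score variance = [2.3²·17²·0.72 + 1.7²·20²·0.72 + 1.1²·9.3²·0.74] + 480.679 = 2010.51 + 480.679 = 2491.19.
Reliability = 2491.19 / 3270.14 = 0.762.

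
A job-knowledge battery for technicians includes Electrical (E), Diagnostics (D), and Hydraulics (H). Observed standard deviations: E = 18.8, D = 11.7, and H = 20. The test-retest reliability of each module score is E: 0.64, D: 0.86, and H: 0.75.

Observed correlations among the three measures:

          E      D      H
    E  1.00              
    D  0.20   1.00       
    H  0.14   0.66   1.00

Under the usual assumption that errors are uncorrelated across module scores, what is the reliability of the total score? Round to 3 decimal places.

Var(E+D+H) = 18.8² + 11.7² + 20² + 2·[18.8·11.7·0.20 + 18.8·20·0.14 + 11.7·20·0.66] = 890.33 + 502.144 = 1392.47.
With uncorrelated errors the cross-covariances are all true-score covariance, so they carry over unchanged; only the diagonal terms shrink to ρᵢσᵢ².
True-score variance = [18.8²·0.64 + 11.7²·0.86 + 20²·0.75] + 502.144 = 643.927 + 502.144 = 1146.07.
Reliability = 1146.07 / 1392.47 = 0.823.

0.823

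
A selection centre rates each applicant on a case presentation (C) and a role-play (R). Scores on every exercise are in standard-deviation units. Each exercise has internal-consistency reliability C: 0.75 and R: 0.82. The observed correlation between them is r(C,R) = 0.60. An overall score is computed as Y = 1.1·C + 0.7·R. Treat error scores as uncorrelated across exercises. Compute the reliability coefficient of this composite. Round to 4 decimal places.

Var(Y) = 1.1² + 0.7² + 2·[0.77·0.60] = 1.7 + 0.924 = 2.624.
Under uncorrelated errors the observed covariances equal the true-score covariances, so only the own-variance terms attenuate.
True-score variance = [1.1²·0.75 + 0.7²·0.82] + 0.924 = 1.3093 + 0.924 = 2.2333.
Reliability = 2.2333 / 2.624 = 0.8511.

0.8511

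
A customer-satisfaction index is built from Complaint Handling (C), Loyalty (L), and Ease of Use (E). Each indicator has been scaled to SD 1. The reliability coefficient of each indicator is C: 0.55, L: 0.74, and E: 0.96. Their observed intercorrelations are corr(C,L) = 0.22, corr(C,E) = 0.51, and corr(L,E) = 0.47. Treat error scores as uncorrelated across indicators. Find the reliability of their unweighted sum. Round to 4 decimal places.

Var(C+L+E) = 3 + 2·[0.22 + 0.51 + 0.47] = 3 + 2.4 = 5.4.
Because errors are independent across components, Cov(Tᵢ,Tⱼ) = Cov(Xᵢ,Xⱼ); the off-diagonal part of the true-score variance is the same as above.
True-score variance = [0.55 + 0.74 + 0.96] + 2.4 = 2.25 + 2.4 = 4.65.
Reliability = 4.65 / 5.4 = 0.8611.

0.8611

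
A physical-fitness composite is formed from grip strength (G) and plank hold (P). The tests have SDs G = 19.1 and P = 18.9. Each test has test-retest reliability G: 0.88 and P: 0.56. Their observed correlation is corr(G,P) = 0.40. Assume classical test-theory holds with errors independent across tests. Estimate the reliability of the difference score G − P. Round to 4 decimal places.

0.5362

Var(G−P) = 19.1² + 18.9² − 2·19.1·18.9·0.40 = 722.02 − 288.792 = 433.228.
Under uncorrelated errors the observed covariances equal the true-score covariances, so only the own-variance terms attenuate.
True-score variance = [19.1²·0.88 + 18.9²·0.56] − 288.792 = 521.07 − 288.792 = 232.278.
Reliability = 232.278 / 433.228 = 0.5362.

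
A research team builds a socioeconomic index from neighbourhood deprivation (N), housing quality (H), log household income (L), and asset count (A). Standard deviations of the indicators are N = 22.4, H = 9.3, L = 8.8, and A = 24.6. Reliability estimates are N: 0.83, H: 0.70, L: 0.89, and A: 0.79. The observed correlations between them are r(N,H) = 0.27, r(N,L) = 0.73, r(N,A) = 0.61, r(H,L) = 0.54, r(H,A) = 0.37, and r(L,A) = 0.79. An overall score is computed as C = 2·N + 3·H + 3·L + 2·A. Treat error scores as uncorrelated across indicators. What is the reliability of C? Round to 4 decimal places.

Var(C) = 2²·22.4² + 3²·9.3² + 3²·8.8² + 2²·24.6² + 2·[6·22.4·9.3·0.27 + 6·22.4·8.8·0.73 + 4·22.4·24.6·0.61 + 9·9.3·8.8·0.54 + 6·9.3·24.6·0.37 + 6·8.8·24.6·0.79] = 5903.05 + 8954.3 = 14857.4.
Because errors are independent across components, Cov(Tᵢ,Tⱼ) = Cov(Xᵢ,Xⱼ); the off-diagonal part of the true-score variance is the same as above.
True-score variance = [2²·22.4²·0.83 + 3²·9.3²·0.70 + 3²·8.8²·0.89 + 2²·24.6²·0.79] + 8954.3 = 4743.33 + 8954.3 = 13697.6.
Reliability = 13697.6 / 14857.4 = 0.9219.

0.9219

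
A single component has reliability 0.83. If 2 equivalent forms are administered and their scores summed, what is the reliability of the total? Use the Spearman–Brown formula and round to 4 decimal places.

0.9071

ρ_k = kρ / (1 + (k−1)ρ) = 2·0.83 / (1 + 1·0.83) = 1.660 / 1.830 = 0.9071.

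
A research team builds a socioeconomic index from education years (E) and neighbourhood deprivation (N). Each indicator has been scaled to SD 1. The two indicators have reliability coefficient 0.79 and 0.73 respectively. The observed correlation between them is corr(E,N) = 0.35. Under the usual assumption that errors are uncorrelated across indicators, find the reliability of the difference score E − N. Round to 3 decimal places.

0.631

Var(E−N) = 1 + 1 − 2·0.35 = 2 − 0.7 = 1.3.
Under uncorrelated errors the observed covariances equal the true-score covariances, so only the own-variance terms attenuate.
True-score variance = [0.79 + 0.73] − 0.7 = 1.52 − 0.7 = 0.82.
Reliability = 0.82 / 1.3 = 0.631.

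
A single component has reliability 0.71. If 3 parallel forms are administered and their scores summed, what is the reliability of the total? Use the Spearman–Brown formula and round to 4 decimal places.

0.8802

ρ_k = kρ / (1 + (k−1)ρ) = 3·0.71 / (1 + 2·0.71) = 2.130 / 2.420 = 0.8802.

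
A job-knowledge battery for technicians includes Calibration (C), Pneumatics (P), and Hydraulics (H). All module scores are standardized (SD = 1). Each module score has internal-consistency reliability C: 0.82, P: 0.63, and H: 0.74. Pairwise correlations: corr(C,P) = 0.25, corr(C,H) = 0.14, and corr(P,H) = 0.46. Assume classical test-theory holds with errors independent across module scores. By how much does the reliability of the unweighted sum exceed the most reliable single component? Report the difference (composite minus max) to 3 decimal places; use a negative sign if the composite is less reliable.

Var(sum) = 3 + 1.7 = 4.7; true-score variance = 2.19 + 1.7 = 3.89; composite reliability = 0.8277.
Max component reliability = 0.8200.
Difference = 0.8277 − 0.8200 = 0.008.

0.008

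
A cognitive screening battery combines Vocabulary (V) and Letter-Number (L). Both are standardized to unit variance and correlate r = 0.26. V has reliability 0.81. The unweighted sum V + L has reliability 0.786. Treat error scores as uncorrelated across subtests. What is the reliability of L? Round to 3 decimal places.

0.651

Var(V+L) = 2 + 2·0.26 = 2.520.
True-score variance = ρ_V + ρ_L + 2·0.26, so 0.786 = (0.81 + ρ_L + 0.52) / 2.520.
ρ_L = 0.786·2.520 − 0.81 − 0.52 = 0.651.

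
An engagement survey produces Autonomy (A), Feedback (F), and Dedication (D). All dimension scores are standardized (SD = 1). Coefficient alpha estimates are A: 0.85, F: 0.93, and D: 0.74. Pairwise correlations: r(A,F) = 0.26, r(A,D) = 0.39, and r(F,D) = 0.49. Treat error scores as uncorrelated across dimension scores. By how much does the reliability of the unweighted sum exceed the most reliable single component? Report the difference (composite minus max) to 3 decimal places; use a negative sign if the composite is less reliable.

Var(sum) = 3 + 2.28 = 5.28; true-score variance = 2.52 + 2.28 = 4.8; composite reliability = 0.9091.
Max component reliability = 0.9300.
Difference = 0.9091 − 0.9300 = -0.021.

-0.021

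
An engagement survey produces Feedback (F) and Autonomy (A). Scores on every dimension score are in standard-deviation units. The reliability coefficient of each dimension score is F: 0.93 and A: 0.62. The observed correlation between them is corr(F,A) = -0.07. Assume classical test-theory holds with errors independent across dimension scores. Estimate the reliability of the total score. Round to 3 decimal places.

Var(F+A) = 2 + 2·[(-0.07)] = 2 − 0.14 = 1.86.
With uncorrelated errors the cross-covariances are all true-score covariance, so they carry over unchanged; only the diagonal terms shrink to ρᵢσᵢ².
True-score variance = [0.93 + 0.62] − 0.14 = 1.55 − 0.14 = 1.41.
Reliability = 1.41 / 1.86 = 0.758.

0.758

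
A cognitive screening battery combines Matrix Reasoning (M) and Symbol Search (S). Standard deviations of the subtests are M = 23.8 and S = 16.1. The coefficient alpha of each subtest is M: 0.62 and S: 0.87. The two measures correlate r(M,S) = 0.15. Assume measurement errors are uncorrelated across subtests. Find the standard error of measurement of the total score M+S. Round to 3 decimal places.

Var(total) = 825.65 + 114.954 = 940.604.
True-score variance = 576.706 + 114.954 = 691.66, so reliability = 0.7353.
Error variance = 940.604 − 691.66 = 248.945; SEM = √248.945 = 15.778.

15.778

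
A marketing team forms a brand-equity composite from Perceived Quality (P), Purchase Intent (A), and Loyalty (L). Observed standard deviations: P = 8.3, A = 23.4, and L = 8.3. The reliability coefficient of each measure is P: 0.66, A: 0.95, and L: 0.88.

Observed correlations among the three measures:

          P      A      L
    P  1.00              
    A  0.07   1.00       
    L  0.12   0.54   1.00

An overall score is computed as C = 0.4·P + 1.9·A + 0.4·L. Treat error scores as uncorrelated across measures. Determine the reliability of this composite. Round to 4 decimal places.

Var(C) = 0.4²·8.3² + 1.9²·23.4² + 0.4²·8.3² + 2·[0.76·8.3·23.4·0.07 + 0.16·8.3·8.3·0.12 + 0.76·23.4·8.3·0.54] = 1998.74 + 182.726 = 2181.46.
With uncorrelated errors the cross-covariances are all true-score covariance, so they carry over unchanged; only the diagonal terms shrink to ρᵢσᵢ².
True-score variance = [0.4²·8.3²·0.66 + 1.9²·23.4²·0.95 + 0.4²·8.3²·0.88] + 182.726 = 1894.83 + 182.726 = 2077.56.
Reliability = 2077.56 / 2181.46 = 0.9524.

0.9524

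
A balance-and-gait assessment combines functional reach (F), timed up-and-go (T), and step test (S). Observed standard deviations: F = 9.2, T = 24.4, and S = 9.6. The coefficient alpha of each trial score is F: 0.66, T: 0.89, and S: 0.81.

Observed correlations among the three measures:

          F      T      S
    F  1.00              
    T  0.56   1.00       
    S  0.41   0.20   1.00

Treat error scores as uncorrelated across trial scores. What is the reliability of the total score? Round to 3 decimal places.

Var(F+T+S) = 9.2² + 24.4² + 9.6² + 2·[9.2·24.4·0.56 + 9.2·9.6·0.41 + 24.4·9.6·0.20] = 772.16 + 417.536 = 1189.7.
Under uncorrelated errors the observed covariances equal the true-score covariances, so only the own-variance terms attenuate.
True-score variance = [9.2²·0.66 + 24.4²·0.89 + 9.6²·0.81] + 417.536 = 660.382 + 417.536 = 1077.92.
Reliability = 1077.92 / 1189.7 = 0.906.

0.906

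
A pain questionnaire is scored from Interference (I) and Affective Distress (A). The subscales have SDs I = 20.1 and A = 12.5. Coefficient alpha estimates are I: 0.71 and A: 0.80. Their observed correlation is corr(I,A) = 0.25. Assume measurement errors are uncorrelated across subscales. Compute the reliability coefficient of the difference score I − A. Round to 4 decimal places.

0.6585

Var(I−A) = 20.1² + 12.5² − 2·20.1·12.5·0.25 = 560.26 − 125.625 = 434.635.
With uncorrelated errors the cross-covariances are all true-score covariance, so they carry over unchanged; only the diagonal terms shrink to ρᵢσᵢ².
True-score variance = [20.1²·0.71 + 12.5²·0.80] − 125.625 = 411.847 − 125.625 = 286.222.
Reliability = 286.222 / 434.635 = 0.6585.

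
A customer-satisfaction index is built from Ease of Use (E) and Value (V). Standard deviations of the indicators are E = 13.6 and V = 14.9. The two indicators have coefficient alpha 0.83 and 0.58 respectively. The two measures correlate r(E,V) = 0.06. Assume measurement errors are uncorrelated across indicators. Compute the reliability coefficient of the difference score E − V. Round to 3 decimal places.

0.674

Var(E−V) = 13.6² + 14.9² − 2·13.6·14.9·0.06 = 406.97 − 24.3168 = 382.653.
With uncorrelated errors the cross-covariances are all true-score covariance, so they carry over unchanged; only the diagonal terms shrink to ρᵢσᵢ².
True-score variance = [13.6²·0.83 + 14.9²·0.58] − 24.3168 = 282.283 − 24.3168 = 257.966.
Reliability = 257.966 / 382.653 = 0.674.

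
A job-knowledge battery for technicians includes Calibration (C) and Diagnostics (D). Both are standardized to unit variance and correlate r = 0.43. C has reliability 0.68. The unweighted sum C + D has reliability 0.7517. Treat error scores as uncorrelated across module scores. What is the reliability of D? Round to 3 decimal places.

Var(C+D) = 2 + 2·0.43 = 2.860.
True-score variance = ρ_C + ρ_D + 2·0.43, so 0.7517 = (0.68 + ρ_D + 0.86) / 2.860.
ρ_D = 0.7517·2.860 − 0.68 − 0.86 = 0.610.

0.610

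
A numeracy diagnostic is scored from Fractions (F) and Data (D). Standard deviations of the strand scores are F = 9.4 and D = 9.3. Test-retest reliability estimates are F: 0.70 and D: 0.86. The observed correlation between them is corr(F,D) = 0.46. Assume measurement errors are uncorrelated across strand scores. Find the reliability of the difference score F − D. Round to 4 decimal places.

0.5910

Var(F−D) = 9.4² + 9.3² − 2·9.4·9.3·0.46 = 174.85 − 80.4264 = 94.4236.
Under uncorrelated errors the observed covariances equal the true-score covariances, so only the own-variance terms attenuate.
True-score variance = [9.4²·0.70 + 9.3²·0.86] − 80.4264 = 136.233 − 80.4264 = 55.807.
Reliability = 55.807 / 94.4236 = 0.5910.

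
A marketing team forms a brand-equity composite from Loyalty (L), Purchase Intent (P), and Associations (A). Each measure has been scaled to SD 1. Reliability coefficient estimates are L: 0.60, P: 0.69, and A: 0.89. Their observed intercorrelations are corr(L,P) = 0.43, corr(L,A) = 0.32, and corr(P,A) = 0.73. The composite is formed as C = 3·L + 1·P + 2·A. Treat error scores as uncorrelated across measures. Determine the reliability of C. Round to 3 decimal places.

0.814

Var(C) = 3² + 1 + 2² + 2·[3·0.43 + 6·0.32 + 2·0.73] = 14 + 9.34 = 23.34.
Under uncorrelated errors the observed covariances equal the true-score covariances, so only the own-variance terms attenuate.
True-score variance = [3²·0.60 + 0.69 + 2²·0.89] + 9.34 = 9.65 + 9.34 = 18.99.
Reliability = 18.99 / 23.34 = 0.814.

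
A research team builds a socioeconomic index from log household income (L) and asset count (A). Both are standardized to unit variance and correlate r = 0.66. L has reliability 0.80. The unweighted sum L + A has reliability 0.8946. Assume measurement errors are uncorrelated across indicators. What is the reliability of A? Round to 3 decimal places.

0.850

Var(L+A) = 2 + 2·0.66 = 3.320.
True-score variance = ρ_L + ρ_A + 2·0.66, so 0.8946 = (0.80 + ρ_A + 1.32) / 3.320.
ρ_A = 0.8946·3.320 − 0.80 − 1.32 = 0.850.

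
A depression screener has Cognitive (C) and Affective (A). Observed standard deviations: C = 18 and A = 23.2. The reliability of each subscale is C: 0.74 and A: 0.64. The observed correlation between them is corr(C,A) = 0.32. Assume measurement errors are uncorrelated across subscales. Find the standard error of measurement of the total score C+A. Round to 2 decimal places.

Var(total) = 862.24 + 267.264 = 1129.5.
True-score variance = 584.234 + 267.264 = 851.498, so reliability = 0.7539.
Error variance = 1129.5 − 851.498 = 278.006; SEM = √278.006 = 16.67.

16.67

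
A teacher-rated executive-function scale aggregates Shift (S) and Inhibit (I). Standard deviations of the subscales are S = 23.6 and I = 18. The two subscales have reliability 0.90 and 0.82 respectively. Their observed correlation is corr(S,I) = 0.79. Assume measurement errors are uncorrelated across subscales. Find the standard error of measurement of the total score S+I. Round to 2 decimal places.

10.68

Var(total) = 880.96 + 671.184 = 1552.14.
True-score variance = 766.944 + 671.184 = 1438.13, so reliability = 0.9265.
Error variance = 1552.14 − 1438.13 = 114.016; SEM = √114.016 = 10.68.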